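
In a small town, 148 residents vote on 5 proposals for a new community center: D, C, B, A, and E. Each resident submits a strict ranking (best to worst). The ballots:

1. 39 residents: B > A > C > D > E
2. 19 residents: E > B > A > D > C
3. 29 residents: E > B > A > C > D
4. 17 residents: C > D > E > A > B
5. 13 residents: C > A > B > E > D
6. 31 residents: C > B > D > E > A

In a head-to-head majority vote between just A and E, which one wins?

E

Voters preferring A to E: 52; preferring E to A: 96.
E wins the head-to-head.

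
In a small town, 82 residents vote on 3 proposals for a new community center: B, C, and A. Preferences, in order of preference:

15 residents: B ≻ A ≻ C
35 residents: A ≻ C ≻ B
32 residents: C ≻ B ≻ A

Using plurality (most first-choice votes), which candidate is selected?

First-place votes: B 15, C 32, A 35.
A has the most first-place votes.

A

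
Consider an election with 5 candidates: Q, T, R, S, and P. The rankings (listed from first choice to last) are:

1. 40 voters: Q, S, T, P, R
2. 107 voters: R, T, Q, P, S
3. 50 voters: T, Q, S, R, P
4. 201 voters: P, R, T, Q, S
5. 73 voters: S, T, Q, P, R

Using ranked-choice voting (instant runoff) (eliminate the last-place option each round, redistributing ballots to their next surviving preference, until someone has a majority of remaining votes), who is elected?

P

Round 1: Q 40, T 50, R 107, S 73, P 201. Eliminate Q.
Round 2: T 50, R 107, S 113, P 201. Eliminate T.
Round 3: R 107, S 163, P 201. Eliminate R.
Round 4: S 163, P 308. P has a majority.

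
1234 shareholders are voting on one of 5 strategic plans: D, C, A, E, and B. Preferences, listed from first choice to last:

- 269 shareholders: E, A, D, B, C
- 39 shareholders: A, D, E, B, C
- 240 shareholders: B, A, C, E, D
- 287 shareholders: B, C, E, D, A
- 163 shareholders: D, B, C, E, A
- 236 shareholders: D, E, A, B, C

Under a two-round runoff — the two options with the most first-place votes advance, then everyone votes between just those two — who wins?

Round 1 first-place votes: D 399, C 0, A 39, E 269, B 527.
B and D advance.
Runoff: B is preferred to D by 527 voters; D by 707.
D wins the runoff.

D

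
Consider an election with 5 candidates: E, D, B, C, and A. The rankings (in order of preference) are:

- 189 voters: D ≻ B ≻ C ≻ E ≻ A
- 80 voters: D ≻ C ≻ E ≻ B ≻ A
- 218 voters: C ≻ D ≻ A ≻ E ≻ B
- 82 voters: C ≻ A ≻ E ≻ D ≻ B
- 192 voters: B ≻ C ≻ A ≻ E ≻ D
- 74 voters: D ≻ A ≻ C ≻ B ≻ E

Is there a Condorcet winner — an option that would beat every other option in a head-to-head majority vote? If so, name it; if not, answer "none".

C

C vs E: 835–0 for C.
C vs D: 492–343 for C.
C vs B: 454–381 for C.
C vs A: 761–74 for C.
C beats every other option head-to-head.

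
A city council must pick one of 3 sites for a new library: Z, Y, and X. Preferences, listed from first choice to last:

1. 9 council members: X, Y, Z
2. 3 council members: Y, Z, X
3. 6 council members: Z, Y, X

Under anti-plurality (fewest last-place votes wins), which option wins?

Y

Last-place votes: Z 9, Y 0, X 9.
Y is ranked last by the fewest voters, so Y wins.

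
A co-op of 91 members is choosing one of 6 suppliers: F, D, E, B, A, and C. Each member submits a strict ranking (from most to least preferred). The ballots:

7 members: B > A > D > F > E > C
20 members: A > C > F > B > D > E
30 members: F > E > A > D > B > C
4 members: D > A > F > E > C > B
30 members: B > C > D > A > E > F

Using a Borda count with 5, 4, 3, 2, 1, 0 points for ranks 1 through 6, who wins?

F: 7·2 + 20·3 + 30·5 + 4·3 + 30·0 = 236
D: 7·3 + 20·1 + 30·2 + 4·5 + 30·3 = 211
E: 7·1 + 20·0 + 30·4 + 4·2 + 30·1 = 165
B: 7·5 + 20·2 + 30·1 + 4·0 + 30·5 = 255
A: 7·4 + 20·5 + 30·3 + 4·4 + 30·2 = 294
C: 7·0 + 20·4 + 30·0 + 4·1 + 30·4 = 204
A has the highest Borda score (294).

A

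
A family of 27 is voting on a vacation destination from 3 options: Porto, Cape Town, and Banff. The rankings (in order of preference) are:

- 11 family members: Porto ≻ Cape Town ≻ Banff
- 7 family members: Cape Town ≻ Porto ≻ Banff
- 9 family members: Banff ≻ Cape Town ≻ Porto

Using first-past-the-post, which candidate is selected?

First-place votes: Porto 11, Cape Town 7, Banff 9.
Porto has the most first-place votes.

Porto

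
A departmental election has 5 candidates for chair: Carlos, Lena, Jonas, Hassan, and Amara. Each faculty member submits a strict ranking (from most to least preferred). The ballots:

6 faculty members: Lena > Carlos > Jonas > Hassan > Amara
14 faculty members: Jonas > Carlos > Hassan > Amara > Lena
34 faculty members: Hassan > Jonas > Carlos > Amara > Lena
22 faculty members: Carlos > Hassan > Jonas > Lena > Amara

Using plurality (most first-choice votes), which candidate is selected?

First-place votes: Carlos 22, Lena 6, Jonas 14, Hassan 34, Amara 0.
Hassan has the most first-place votes.

Hassan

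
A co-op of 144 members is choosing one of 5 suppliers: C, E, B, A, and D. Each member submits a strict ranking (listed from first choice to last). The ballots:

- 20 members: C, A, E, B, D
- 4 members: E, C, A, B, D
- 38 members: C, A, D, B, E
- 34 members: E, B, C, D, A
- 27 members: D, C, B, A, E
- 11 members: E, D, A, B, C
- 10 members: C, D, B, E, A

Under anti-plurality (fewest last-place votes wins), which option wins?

B

Last-place votes: C 11, E 65, B 0, A 44, D 24.
B is ranked last by the fewest voters, so B wins.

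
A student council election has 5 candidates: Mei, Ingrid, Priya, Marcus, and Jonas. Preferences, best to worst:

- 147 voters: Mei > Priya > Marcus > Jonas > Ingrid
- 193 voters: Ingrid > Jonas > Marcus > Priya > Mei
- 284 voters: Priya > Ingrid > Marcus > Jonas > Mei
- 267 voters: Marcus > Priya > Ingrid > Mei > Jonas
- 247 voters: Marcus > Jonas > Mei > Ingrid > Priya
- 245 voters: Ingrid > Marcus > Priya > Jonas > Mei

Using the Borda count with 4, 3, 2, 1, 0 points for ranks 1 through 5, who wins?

Mei: 147·4 + 193·0 + 284·0 + 267·1 + 247·2 + 245·0 = 1349
Ingrid: 147·0 + 193·4 + 284·3 + 267·2 + 247·1 + 245·4 = 3385
Priya: 147·3 + 193·1 + 284·4 + 267·3 + 247·0 + 245·2 = 3061
Marcus: 147·2 + 193·2 + 284·2 + 267·4 + 247·4 + 245·3 = 4039
Jonas: 147·1 + 193·3 + 284·1 + 267·0 + 247·3 + 245·1 = 1996
Marcus has the highest Borda score (4039).

Marcus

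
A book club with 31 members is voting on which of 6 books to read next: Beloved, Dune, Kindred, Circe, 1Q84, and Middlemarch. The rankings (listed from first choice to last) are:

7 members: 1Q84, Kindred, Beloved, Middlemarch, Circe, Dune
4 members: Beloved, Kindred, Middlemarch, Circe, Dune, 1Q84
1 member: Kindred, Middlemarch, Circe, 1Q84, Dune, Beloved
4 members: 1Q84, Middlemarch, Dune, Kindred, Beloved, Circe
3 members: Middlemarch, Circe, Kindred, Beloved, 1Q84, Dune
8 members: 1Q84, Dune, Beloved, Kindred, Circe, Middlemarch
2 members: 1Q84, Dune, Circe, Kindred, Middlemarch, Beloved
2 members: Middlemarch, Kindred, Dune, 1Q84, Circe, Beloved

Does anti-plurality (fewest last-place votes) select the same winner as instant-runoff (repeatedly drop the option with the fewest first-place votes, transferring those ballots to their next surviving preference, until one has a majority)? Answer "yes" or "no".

Anti-plurality — last-place votes: Beloved 5, Dune 10, Kindred 0, Circe 4, 1Q84 4, Middlemarch 8. Winner: Kindred.
Instant-runoff — R1 Beloved 4, Dune 0, Kindred 1, Circe 0, 1Q84 21, Middlemarch 5 (1Q84 winner). Winner: 1Q84.
The two methods disagree.

no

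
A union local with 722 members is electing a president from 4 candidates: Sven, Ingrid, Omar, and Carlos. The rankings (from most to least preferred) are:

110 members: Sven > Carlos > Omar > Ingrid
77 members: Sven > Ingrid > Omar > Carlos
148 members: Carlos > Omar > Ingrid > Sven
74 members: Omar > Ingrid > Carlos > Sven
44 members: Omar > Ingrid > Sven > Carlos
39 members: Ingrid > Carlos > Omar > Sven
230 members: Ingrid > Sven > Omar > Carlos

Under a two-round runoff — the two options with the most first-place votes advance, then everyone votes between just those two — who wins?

Round 1 first-place votes: Sven 187, Ingrid 269, Omar 118, Carlos 148.
Ingrid and Sven advance.
Runoff: Ingrid is preferred to Sven by 535 voters; Sven by 187.
Ingrid wins the runoff.

Ingrid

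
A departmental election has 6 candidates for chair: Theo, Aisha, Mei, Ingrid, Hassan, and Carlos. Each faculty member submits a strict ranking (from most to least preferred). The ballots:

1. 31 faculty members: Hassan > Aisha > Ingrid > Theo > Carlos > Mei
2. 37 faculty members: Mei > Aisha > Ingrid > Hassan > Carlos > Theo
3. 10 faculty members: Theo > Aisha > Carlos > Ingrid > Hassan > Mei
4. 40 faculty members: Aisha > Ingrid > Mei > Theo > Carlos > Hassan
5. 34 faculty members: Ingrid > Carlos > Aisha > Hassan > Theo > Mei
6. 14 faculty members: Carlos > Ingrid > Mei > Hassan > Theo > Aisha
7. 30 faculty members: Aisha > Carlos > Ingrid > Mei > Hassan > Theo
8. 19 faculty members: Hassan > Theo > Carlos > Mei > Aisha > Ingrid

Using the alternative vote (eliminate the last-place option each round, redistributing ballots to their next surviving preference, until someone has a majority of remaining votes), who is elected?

Round 1: Theo 10, Aisha 70, Mei 37, Ingrid 34, Hassan 50, Carlos 14. Eliminate Theo.
Round 2: Aisha 80, Mei 37, Ingrid 34, Hassan 50, Carlos 14. Eliminate Carlos.
Round 3: Aisha 80, Mei 37, Ingrid 48, Hassan 50. Eliminate Mei.
Round 4: Aisha 117, Ingrid 48, Hassan 50. Aisha has a majority.

Aisha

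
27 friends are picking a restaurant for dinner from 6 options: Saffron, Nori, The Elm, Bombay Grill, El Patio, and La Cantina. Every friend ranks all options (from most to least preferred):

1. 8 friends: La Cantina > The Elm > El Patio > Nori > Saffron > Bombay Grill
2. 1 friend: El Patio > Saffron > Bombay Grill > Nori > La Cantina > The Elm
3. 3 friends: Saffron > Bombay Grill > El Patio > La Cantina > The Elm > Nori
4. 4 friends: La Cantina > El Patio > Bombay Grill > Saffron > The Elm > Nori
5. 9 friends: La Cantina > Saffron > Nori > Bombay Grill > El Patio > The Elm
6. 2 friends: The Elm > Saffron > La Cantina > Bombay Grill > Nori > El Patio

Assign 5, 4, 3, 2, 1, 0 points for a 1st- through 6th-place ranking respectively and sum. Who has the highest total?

La Cantina

Saffron: 8·1 + 1·4 + 3·5 + 4·2 + 9·4 + 2·4 = 79
Nori: 8·2 + 1·2 + 3·0 + 4·0 + 9·3 + 2·1 = 47
The Elm: 8·4 + 1·0 + 3·1 + 4·1 + 9·0 + 2·5 = 49
Bombay Grill: 8·0 + 1·3 + 3·4 + 4·3 + 9·2 + 2·2 = 49
El Patio: 8·3 + 1·5 + 3·3 + 4·4 + 9·1 + 2·0 = 63
La Cantina: 8·5 + 1·1 + 3·2 + 4·5 + 9·5 + 2·3 = 118
La Cantina has the highest Borda score (118).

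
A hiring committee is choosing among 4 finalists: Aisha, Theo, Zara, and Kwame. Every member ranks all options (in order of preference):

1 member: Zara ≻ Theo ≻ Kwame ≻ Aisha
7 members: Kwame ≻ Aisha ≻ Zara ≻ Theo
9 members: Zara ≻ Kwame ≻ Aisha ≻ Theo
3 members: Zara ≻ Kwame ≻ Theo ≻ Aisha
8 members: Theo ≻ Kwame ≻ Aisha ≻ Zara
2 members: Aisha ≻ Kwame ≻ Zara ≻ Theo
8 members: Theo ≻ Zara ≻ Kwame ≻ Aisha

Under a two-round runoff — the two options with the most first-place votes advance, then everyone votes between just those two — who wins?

Zara

Round 1 first-place votes: Aisha 2, Theo 16, Zara 13, Kwame 7.
Theo and Zara advance.
Runoff: Theo is preferred to Zara by 16 voters; Zara by 22.
Zara wins the runoff.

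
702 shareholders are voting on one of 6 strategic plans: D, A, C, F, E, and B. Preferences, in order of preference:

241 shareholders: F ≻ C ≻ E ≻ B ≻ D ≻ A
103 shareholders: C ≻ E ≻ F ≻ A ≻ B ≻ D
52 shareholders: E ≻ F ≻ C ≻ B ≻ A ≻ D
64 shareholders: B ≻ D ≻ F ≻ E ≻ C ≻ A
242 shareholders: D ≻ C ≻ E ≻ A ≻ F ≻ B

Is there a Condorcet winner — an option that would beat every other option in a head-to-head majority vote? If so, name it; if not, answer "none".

none

Checking pairwise contests:
C beats D 396–306.
D beats A 547–155.
F beats C 357–345.
E beats F 397–305.
C beats E 586–116.
C beats B 638–64.
Every option loses at least one head-to-head, so there is no Condorcet winner.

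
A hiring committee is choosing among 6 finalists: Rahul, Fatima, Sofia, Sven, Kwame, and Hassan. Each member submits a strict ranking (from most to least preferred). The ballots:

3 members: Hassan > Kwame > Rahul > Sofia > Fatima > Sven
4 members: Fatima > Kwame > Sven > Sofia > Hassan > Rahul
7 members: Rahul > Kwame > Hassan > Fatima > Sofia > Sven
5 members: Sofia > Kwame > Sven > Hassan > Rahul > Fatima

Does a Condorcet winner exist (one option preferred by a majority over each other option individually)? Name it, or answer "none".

Kwame

Kwame vs Rahul: 12–7 for Kwame.
Kwame vs Fatima: 15–4 for Kwame.
Kwame vs Sofia: 14–5 for Kwame.
Kwame vs Sven: 19–0 for Kwame.
Kwame vs Hassan: 16–3 for Kwame.
Kwame beats every other option head-to-head.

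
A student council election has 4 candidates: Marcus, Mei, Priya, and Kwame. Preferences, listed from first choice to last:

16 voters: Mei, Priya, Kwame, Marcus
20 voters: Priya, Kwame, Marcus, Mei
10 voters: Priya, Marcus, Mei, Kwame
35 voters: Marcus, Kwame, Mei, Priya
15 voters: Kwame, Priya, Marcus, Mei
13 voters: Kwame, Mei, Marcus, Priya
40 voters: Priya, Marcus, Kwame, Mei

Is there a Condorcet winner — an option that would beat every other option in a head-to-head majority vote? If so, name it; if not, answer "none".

Priya vs Marcus: 101–48 for Priya.
Priya vs Mei: 85–64 for Priya.
Priya vs Kwame: 86–63 for Priya.
Priya beats every other option head-to-head.

Priya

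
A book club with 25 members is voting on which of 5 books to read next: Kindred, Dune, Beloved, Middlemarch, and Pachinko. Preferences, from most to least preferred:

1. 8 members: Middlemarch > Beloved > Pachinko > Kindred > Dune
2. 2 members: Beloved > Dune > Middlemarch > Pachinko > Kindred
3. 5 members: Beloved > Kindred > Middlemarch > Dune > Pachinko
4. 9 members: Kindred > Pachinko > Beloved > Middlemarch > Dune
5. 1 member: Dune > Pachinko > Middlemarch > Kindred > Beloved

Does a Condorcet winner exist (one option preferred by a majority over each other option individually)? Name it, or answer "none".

Beloved vs Kindred: 15–10 for Beloved.
Beloved vs Dune: 24–1 for Beloved.
Beloved vs Middlemarch: 16–9 for Beloved.
Beloved vs Pachinko: 15–10 for Beloved.
Beloved beats every other option head-to-head.

Beloved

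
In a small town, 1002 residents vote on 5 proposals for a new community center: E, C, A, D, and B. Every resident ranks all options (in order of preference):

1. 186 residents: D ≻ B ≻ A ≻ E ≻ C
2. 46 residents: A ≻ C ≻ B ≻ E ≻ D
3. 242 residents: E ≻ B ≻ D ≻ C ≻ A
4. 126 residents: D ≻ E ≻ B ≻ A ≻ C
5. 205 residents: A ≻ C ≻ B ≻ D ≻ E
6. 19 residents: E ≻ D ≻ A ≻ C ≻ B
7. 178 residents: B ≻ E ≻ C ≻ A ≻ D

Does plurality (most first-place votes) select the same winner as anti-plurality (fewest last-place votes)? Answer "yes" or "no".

no

Plurality — first-place votes: E 261, C 0, A 251, D 312, B 178. Winner: D.
Anti-plurality — last-place votes: E 205, C 312, A 242, D 224, B 19. Winner: B.
The two methods disagree.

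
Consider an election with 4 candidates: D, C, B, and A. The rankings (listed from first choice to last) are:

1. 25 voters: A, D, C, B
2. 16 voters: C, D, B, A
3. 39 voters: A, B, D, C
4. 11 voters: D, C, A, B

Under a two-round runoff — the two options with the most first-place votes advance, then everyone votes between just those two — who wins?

Round 1 first-place votes: D 11, C 16, B 0, A 64.
A and C advance.
Runoff: A is preferred to C by 64 voters; C by 27.
A wins the runoff.

A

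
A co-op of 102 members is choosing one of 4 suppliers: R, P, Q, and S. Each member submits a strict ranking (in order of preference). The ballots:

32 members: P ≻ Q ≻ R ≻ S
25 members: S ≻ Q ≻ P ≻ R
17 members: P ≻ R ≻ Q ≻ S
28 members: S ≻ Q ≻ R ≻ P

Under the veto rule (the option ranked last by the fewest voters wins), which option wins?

Last-place votes: R 25, P 28, Q 0, S 49.
Q is ranked last by the fewest voters, so Q wins.

Q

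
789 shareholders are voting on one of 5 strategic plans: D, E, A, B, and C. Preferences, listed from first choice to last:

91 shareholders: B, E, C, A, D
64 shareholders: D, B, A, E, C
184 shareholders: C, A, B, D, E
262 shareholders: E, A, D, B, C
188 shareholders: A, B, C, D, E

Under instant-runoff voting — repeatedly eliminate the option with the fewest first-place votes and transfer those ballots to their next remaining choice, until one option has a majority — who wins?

A

Round 1: D 64, E 262, A 188, B 91, C 184. Eliminate D.
Round 2: E 262, A 188, B 155, C 184. Eliminate B.
Round 3: E 353, A 252, C 184. Eliminate C.
Round 4: E 353, A 436. A has a majority.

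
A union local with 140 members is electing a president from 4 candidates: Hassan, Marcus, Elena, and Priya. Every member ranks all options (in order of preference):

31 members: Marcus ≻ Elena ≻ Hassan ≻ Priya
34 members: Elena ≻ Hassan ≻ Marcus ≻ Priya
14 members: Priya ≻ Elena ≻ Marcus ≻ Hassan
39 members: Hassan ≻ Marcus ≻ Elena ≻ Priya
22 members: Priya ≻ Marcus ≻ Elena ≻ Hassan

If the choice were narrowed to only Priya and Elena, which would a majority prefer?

Voters preferring Priya to Elena: 36; preferring Elena to Priya: 104.
Elena wins the head-to-head.

Elena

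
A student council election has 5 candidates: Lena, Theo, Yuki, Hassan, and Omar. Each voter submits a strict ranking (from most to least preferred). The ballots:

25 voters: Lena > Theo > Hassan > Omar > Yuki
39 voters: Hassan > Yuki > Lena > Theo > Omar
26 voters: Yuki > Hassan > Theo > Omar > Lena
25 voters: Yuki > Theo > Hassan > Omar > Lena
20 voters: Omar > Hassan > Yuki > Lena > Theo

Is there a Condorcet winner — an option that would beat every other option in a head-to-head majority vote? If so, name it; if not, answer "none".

Hassan

Hassan vs Lena: 110–25 for Hassan.
Hassan vs Theo: 85–50 for Hassan.
Hassan vs Yuki: 84–51 for Hassan.
Hassan vs Omar: 115–20 for Hassan.
Hassan beats every other option head-to-head.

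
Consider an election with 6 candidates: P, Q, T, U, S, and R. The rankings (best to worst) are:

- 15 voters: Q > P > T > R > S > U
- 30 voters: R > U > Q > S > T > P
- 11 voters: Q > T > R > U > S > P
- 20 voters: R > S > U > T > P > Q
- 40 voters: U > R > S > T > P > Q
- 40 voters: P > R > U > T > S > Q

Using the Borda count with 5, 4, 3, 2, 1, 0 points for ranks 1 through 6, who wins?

R

P: 15·4 + 30·0 + 11·0 + 20·1 + 40·1 + 40·5 = 320
Q: 15·5 + 30·3 + 11·5 + 20·0 + 40·0 + 40·0 = 220
T: 15·3 + 30·1 + 11·4 + 20·2 + 40·2 + 40·2 = 319
U: 15·0 + 30·4 + 11·2 + 20·3 + 40·5 + 40·3 = 522
S: 15·1 + 30·2 + 11·1 + 20·4 + 40·3 + 40·1 = 326
R: 15·2 + 30·5 + 11·3 + 20·5 + 40·4 + 40·4 = 633
R has the highest Borda score (633).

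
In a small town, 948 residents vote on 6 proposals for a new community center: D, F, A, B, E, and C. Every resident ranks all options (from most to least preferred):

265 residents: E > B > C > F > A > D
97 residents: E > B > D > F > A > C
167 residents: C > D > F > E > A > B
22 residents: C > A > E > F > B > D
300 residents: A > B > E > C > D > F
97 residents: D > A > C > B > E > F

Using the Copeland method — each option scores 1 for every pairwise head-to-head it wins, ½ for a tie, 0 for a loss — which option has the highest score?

E

D: beats F; loses to A, B, E, and C → score 1.
F: beats A; loses to D, B, E, and C → score 1.
A: beats D, B, and C; loses to F and E → score 3.
B: beats D, F, and C; loses to A and E → score 3.
E: beats D, F, A, B, and C → score 5.
C: beats D and F; loses to A, B, and E → score 2.
E has the best pairwise record.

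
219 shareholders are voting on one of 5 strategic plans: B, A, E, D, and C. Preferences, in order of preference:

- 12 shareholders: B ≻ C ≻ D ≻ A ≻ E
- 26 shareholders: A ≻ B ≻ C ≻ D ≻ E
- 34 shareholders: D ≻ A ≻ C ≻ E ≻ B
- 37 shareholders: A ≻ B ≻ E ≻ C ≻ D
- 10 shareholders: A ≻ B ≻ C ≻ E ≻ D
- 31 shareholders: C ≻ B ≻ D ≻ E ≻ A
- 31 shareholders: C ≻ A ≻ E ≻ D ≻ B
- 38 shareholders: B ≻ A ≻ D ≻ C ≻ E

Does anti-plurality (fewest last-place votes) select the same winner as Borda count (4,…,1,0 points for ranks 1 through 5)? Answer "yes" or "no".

no

Anti-plurality — last-place votes: B 65, A 31, E 76, D 47, C 0. Winner: C.
Borda — scores: B 512, A 613, E 211, D 355, C 499. Winner: A.
The two methods disagree.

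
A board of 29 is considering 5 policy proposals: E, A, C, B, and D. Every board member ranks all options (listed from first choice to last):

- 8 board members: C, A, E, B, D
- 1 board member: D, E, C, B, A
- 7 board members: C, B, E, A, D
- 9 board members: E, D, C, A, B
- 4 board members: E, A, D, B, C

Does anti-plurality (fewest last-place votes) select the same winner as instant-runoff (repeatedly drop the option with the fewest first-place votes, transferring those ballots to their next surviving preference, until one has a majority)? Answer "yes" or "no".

Anti-plurality — last-place votes: E 0, A 1, C 4, B 9, D 15. Winner: E.
Instant-runoff — R1 E 13, A 0, C 15, B 0, D 1 (C winner). Winner: C.
The two methods disagree.

no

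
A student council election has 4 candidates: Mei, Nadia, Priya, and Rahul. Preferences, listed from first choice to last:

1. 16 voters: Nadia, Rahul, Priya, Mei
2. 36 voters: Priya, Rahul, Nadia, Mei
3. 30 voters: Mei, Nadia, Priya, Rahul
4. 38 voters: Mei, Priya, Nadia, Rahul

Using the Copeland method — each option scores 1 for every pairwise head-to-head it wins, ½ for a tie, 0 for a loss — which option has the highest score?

Mei: beats Nadia, Priya, and Rahul → score 3.
Nadia: beats Rahul; loses to Mei and Priya → score 1.
Priya: beats Nadia and Rahul; loses to Mei → score 2.
Rahul: loses to Mei, Nadia, and Priya → score 0.
Mei has the best pairwise record.

Mei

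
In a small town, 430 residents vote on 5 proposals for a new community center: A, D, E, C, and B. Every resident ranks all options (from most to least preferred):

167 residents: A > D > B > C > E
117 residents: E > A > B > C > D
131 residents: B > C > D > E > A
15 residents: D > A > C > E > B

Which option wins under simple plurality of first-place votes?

A

First-place votes: A 167, D 15, E 117, C 0, B 131.
A has the most first-place votes.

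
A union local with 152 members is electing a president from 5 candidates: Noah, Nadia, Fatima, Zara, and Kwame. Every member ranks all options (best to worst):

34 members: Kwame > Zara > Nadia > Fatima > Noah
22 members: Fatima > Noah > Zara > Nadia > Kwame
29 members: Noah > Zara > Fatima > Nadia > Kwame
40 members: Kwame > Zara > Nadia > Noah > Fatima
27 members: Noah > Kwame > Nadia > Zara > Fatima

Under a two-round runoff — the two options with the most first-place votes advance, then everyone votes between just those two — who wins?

Noah

Round 1 first-place votes: Noah 56, Nadia 0, Fatima 22, Zara 0, Kwame 74.
Kwame and Noah advance.
Runoff: Kwame is preferred to Noah by 74 voters; Noah by 78.
Noah wins the runoff.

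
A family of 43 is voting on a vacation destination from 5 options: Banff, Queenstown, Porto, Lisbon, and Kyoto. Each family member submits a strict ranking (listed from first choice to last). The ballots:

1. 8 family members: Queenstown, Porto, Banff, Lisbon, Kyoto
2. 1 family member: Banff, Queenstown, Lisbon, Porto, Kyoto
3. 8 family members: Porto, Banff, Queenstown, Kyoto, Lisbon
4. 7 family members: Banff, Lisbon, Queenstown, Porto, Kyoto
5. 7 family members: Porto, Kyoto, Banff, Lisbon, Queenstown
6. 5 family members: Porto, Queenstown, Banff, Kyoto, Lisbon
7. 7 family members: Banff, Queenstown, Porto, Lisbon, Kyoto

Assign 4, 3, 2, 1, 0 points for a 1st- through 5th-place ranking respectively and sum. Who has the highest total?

Banff: 8·2 + 1·4 + 8·3 + 7·4 + 7·2 + 5·2 + 7·4 = 124
Queenstown: 8·4 + 1·3 + 8·2 + 7·2 + 7·0 + 5·3 + 7·3 = 101
Porto: 8·3 + 1·1 + 8·4 + 7·1 + 7·4 + 5·4 + 7·2 = 126
Lisbon: 8·1 + 1·2 + 8·0 + 7·3 + 7·1 + 5·0 + 7·1 = 45
Kyoto: 8·0 + 1·0 + 8·1 + 7·0 + 7·3 + 5·1 + 7·0 = 34
Porto has the highest Borda score (126).

Porto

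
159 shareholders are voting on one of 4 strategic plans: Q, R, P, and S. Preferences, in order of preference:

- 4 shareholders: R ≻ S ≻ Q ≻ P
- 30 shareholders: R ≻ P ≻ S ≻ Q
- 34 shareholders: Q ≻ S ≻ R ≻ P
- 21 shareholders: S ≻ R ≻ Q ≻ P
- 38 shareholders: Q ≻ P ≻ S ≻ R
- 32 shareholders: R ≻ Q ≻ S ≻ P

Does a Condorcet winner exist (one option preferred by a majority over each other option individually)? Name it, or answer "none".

none

Checking pairwise contests:
R beats Q 87–72.
S beats R 93–66.
Q beats P 129–30.
Q beats S 104–55.
Every option loses at least one head-to-head, so there is no Condorcet winner.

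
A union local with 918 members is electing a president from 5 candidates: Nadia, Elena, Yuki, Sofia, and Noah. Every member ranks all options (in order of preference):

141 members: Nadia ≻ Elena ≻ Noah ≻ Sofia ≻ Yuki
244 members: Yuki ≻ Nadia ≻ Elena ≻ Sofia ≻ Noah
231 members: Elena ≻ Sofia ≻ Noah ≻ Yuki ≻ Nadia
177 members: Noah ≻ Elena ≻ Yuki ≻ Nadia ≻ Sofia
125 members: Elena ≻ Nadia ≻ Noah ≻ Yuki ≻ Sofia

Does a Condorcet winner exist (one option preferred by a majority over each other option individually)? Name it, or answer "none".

Elena vs Nadia: 533–385 for Elena.
Elena vs Yuki: 674–244 for Elena.
Elena vs Sofia: 918–0 for Elena.
Elena vs Noah: 741–177 for Elena.
Elena beats every other option head-to-head.

Elena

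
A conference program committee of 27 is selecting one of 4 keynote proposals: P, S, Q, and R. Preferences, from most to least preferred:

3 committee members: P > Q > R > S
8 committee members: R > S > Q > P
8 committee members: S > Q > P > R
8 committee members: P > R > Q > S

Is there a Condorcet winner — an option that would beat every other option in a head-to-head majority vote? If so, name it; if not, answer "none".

Checking pairwise contests:
S beats P 16–11.
R beats S 19–8.
S beats Q 16–11.
P beats R 19–8.
Every option loses at least one head-to-head, so there is no Condorcet winner.

none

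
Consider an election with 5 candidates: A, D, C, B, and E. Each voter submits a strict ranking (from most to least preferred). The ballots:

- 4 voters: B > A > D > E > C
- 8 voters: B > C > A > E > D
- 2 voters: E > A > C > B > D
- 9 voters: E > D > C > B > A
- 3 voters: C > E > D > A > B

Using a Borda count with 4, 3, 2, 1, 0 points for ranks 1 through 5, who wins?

E

A: 4·3 + 8·2 + 2·3 + 9·0 + 3·1 = 37
D: 4·2 + 8·0 + 2·0 + 9·3 + 3·2 = 41
C: 4·0 + 8·3 + 2·2 + 9·2 + 3·4 = 58
B: 4·4 + 8·4 + 2·1 + 9·1 + 3·0 = 59
E: 4·1 + 8·1 + 2·4 + 9·4 + 3·3 = 65
E has the highest Borda score (65).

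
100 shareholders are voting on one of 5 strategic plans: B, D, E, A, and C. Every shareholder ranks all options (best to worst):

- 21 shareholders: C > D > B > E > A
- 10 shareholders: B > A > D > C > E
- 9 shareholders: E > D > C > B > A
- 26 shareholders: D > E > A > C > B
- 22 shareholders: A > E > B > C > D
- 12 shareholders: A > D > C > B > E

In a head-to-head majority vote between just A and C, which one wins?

Voters preferring A to C: 70; preferring C to A: 30.
A wins the head-to-head.

A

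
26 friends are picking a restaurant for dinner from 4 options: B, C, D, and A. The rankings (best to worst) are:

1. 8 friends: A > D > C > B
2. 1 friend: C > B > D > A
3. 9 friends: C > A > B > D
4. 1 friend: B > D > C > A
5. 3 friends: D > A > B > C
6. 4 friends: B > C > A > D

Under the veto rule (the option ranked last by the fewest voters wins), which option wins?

A

Last-place votes: B 8, C 3, D 13, A 2.
A is ranked last by the fewest voters, so A wins.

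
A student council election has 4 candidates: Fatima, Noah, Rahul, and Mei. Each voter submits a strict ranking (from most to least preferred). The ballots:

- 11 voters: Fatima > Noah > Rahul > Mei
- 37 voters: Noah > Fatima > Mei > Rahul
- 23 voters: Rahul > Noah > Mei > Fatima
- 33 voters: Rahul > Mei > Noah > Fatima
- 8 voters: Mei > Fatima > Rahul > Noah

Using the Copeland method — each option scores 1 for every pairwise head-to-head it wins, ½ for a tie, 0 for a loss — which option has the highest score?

Fatima: ties Rahul; loses to Noah and Mei → score 0.5.
Noah: beats Fatima and Mei; loses to Rahul → score 2.
Rahul: beats Noah and Mei; ties Fatima → score 2.5.
Mei: beats Fatima; loses to Noah and Rahul → score 1.
Rahul has the best pairwise record.

Rahul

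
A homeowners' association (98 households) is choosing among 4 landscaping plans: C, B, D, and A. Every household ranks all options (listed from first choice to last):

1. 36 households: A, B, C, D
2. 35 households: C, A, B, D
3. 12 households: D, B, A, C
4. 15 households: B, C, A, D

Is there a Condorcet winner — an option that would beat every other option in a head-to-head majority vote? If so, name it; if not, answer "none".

Checking pairwise contests:
B beats C 63–35.
A beats B 71–27.
C beats D 86–12.
C beats A 50–48.
Every option loses at least one head-to-head, so there is no Condorcet winner.

none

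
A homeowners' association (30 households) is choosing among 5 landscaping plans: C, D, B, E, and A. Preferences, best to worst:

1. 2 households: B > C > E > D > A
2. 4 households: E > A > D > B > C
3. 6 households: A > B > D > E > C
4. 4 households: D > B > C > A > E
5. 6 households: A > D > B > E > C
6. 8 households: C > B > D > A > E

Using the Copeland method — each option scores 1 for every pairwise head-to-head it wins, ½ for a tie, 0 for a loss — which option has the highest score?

A

C: loses to D, B, E, and A → score 0.
D: beats C and E; loses to B and A → score 2.
B: beats C, D, and E; loses to A → score 3.
E: beats C; loses to D, B, and A → score 1.
A: beats C, D, B, and E → score 4.
A has the best pairwise record.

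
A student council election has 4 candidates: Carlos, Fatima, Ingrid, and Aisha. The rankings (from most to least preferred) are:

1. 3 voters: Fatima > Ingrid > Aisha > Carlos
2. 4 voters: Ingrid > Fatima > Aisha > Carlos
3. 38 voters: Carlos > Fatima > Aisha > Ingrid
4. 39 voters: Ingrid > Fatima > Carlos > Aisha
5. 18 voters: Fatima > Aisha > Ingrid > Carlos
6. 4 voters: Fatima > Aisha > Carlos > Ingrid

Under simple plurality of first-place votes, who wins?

Ingrid

First-place votes: Carlos 38, Fatima 25, Ingrid 43, Aisha 0.
Ingrid has the most first-place votes.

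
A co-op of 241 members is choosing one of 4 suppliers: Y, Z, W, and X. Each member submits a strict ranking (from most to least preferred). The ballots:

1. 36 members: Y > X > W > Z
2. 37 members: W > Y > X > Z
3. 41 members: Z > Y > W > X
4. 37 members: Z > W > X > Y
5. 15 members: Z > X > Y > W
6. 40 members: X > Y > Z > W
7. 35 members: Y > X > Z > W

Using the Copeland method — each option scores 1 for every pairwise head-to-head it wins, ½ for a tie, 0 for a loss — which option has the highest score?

Y: beats Z, W, and X → score 3.
Z: beats W; loses to Y and X → score 1.
W: loses to Y, Z, and X → score 0.
X: beats Z and W; loses to Y → score 2.
Y has the best pairwise record.

Y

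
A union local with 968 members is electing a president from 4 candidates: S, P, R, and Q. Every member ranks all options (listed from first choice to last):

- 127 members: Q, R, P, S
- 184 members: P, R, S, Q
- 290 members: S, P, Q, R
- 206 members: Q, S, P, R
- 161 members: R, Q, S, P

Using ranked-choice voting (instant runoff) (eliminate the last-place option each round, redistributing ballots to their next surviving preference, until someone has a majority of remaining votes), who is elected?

Q

Round 1: S 290, P 184, R 161, Q 333. Eliminate R.
Round 2: S 290, P 184, Q 494. Q has a majority.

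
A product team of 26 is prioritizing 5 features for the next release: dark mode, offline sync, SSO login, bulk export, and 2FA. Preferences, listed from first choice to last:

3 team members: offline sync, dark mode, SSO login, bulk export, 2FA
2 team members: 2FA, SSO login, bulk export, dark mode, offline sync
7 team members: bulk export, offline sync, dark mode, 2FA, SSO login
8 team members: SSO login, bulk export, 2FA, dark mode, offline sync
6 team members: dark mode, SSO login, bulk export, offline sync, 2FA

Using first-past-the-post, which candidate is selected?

SSO login

First-place votes: dark mode 6, offline sync 3, SSO login 8, bulk export 7, 2FA 2.
SSO login has the most first-place votes.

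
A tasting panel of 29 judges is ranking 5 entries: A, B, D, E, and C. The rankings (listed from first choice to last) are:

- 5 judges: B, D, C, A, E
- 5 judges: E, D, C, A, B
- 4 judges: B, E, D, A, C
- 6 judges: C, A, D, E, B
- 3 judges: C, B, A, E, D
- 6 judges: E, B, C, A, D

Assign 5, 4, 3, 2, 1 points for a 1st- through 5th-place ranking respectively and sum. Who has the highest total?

C

A: 5·2 + 5·2 + 4·2 + 6·4 + 3·3 + 6·2 = 73
B: 5·5 + 5·1 + 4·5 + 6·1 + 3·4 + 6·4 = 92
D: 5·4 + 5·4 + 4·3 + 6·3 + 3·1 + 6·1 = 79
E: 5·1 + 5·5 + 4·4 + 6·2 + 3·2 + 6·5 = 94
C: 5·3 + 5·3 + 4·1 + 6·5 + 3·5 + 6·3 = 97
C has the highest Borda score (97).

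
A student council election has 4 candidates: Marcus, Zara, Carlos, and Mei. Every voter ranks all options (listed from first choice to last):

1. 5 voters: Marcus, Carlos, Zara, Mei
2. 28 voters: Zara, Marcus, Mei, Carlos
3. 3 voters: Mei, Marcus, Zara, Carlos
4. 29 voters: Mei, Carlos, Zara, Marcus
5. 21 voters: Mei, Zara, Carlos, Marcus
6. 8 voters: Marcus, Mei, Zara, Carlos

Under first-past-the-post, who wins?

First-place votes: Marcus 13, Zara 28, Carlos 0, Mei 53.
Mei has the most first-place votes.

Mei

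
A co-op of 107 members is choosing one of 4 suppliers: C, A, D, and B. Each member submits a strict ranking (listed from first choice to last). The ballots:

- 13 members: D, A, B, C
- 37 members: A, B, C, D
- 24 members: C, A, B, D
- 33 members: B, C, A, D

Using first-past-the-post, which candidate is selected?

First-place votes: C 24, A 37, D 13, B 33.
A has the most first-place votes.

A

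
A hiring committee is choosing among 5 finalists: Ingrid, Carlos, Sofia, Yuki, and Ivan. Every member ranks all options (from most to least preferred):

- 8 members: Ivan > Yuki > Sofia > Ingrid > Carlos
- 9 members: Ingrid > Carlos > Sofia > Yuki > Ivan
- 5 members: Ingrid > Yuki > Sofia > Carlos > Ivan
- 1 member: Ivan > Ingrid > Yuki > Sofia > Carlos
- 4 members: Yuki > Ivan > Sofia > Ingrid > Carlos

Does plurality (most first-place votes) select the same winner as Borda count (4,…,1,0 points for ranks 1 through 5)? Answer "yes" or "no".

Plurality — first-place votes: Ingrid 14, Carlos 0, Sofia 0, Yuki 4, Ivan 9. Winner: Ingrid.
Borda — scores: Ingrid 71, Carlos 32, Sofia 53, Yuki 66, Ivan 48. Winner: Ingrid.
The two methods agree.

yes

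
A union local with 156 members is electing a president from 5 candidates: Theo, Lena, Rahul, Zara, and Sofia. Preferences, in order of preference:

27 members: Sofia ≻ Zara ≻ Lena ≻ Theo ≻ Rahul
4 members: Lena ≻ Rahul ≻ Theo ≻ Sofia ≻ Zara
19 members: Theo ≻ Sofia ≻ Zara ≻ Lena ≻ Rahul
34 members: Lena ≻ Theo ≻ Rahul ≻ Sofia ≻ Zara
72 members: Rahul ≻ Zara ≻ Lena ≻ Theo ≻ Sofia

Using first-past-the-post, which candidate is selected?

Rahul

First-place votes: Theo 19, Lena 38, Rahul 72, Zara 0, Sofia 27.
Rahul has the most first-place votes.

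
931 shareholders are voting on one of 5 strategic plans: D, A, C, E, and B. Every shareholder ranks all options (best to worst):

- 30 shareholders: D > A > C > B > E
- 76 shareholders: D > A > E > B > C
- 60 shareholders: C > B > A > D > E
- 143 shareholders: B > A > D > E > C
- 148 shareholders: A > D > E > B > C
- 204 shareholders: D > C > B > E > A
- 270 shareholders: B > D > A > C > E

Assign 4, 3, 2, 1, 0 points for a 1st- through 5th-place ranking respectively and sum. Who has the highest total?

D: 30·4 + 76·4 + 60·1 + 143·2 + 148·3 + 204·4 + 270·3 = 2840
A: 30·3 + 76·3 + 60·2 + 143·3 + 148·4 + 204·0 + 270·2 = 1999
C: 30·2 + 76·0 + 60·4 + 143·0 + 148·0 + 204·3 + 270·1 = 1182
E: 30·0 + 76·2 + 60·0 + 143·1 + 148·2 + 204·1 + 270·0 = 795
B: 30·1 + 76·1 + 60·3 + 143·4 + 148·1 + 204·2 + 270·4 = 2494
D has the highest Borda score (2840).

D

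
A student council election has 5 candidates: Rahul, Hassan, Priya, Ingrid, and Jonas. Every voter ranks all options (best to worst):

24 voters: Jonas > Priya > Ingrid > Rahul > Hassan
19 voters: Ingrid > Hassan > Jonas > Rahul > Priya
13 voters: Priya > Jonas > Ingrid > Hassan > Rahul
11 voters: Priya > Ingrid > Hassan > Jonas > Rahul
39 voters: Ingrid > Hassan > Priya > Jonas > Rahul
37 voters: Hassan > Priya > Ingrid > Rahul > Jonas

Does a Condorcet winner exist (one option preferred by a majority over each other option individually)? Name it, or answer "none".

Checking pairwise contests:
Hassan beats Rahul 119–24.
Ingrid beats Hassan 106–37.
Hassan beats Priya 95–48.
Priya beats Ingrid 85–58.
Hassan beats Jonas 106–37.
Every option loses at least one head-to-head, so there is no Condorcet winner.

none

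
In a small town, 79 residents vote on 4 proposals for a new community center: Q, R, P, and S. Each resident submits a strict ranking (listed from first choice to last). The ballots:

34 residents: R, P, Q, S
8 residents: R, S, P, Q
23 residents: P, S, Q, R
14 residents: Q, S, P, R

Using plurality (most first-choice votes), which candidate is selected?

First-place votes: Q 14, R 42, P 23, S 0.
R has the most first-place votes.

R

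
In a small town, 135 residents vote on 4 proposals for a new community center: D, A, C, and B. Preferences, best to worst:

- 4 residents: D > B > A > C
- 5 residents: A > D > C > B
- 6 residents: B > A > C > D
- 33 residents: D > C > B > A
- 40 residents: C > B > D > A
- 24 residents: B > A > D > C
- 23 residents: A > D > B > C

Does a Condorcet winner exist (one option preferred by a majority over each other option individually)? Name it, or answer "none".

Checking pairwise contests:
B beats D 70–65.
D beats A 77–58.
D beats C 89–46.
C beats B 78–57.
Every option loses at least one head-to-head, so there is no Condorcet winner.

none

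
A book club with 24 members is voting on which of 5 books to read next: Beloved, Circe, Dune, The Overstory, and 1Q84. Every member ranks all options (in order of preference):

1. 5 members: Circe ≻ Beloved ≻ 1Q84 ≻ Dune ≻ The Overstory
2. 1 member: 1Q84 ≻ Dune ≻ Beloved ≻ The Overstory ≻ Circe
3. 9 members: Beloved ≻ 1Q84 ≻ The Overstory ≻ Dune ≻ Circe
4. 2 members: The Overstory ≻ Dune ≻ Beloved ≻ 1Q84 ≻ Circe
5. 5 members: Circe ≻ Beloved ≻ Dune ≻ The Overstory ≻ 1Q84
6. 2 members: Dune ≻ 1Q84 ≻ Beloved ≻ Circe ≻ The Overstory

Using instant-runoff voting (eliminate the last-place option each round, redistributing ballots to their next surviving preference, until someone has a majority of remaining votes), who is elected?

Beloved

Round 1: Beloved 9, Circe 10, Dune 2, The Overstory 2, 1Q84 1. Eliminate 1Q84.
Round 2: Beloved 9, Circe 10, Dune 3, The Overstory 2. Eliminate The Overstory.
Round 3: Beloved 9, Circe 10, Dune 5. Eliminate Dune.
Round 4: Beloved 14, Circe 10. Beloved has a majority.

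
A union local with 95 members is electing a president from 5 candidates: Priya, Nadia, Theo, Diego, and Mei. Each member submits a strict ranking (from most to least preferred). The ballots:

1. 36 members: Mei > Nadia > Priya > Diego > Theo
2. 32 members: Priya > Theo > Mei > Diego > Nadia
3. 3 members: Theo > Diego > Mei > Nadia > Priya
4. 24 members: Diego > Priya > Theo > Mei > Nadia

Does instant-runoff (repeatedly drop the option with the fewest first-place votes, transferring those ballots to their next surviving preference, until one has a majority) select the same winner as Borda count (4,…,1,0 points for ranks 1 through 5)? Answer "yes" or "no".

yes

Instant-runoff — R1 Priya 32, Nadia 0, Theo 3, Diego 24, Mei 36 (Nadia out); R2 Priya 32, Theo 3, Diego 24, Mei 36 (Theo out); R3 Priya 32, Diego 27, Mei 36 (Diego out); R4 Priya 56, Mei 39 (Priya winner). Winner: Priya.
Borda — scores: Priya 272, Nadia 111, Theo 156, Diego 173, Mei 238. Winner: Priya.
The two methods agree.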